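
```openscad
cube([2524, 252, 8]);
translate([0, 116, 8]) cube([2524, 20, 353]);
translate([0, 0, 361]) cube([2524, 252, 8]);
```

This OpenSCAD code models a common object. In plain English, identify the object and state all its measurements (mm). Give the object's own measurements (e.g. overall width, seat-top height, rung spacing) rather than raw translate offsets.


An I-beam lying along x, 2524 mm long. Overall section height 369 mm. Two flanges 252 mm wide (y) and 8 mm thick, one on the floor and one at the top; a web 20 mm thick runs between them, centred on the flange width.


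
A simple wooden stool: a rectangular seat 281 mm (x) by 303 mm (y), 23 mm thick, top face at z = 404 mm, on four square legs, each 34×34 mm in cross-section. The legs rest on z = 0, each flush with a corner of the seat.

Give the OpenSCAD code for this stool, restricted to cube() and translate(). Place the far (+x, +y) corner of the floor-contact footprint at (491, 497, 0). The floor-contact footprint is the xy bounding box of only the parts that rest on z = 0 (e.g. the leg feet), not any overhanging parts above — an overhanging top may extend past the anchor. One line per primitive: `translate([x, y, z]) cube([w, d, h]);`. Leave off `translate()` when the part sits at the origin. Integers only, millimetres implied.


translate([210, 194, 381]) cube([281, 303, 23]);
translate([210, 194, 0]) cube([34, 34, 381]);
translate([457, 194, 0]) cube([34, 34, 381]);
translate([210, 463, 0]) cube([34, 34, 381]);
translate([457, 463, 0]) cube([34, 34, 381]);


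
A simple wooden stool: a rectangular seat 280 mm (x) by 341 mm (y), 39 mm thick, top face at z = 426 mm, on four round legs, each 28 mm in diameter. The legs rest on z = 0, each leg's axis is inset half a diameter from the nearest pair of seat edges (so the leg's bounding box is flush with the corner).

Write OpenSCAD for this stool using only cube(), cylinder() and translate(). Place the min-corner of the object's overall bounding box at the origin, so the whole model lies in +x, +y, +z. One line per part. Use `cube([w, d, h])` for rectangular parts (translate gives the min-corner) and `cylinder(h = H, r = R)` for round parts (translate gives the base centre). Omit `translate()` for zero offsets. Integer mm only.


translate([0, 0, 387]) cube([280, 341, 39]);
translate([14, 14, 0]) cylinder(h = 387, r = 14);
translate([266, 14, 0]) cylinder(h = 387, r = 14);
translate([14, 327, 0]) cylinder(h = 387, r = 14);
translate([266, 327, 0]) cylinder(h = 387, r = 14);


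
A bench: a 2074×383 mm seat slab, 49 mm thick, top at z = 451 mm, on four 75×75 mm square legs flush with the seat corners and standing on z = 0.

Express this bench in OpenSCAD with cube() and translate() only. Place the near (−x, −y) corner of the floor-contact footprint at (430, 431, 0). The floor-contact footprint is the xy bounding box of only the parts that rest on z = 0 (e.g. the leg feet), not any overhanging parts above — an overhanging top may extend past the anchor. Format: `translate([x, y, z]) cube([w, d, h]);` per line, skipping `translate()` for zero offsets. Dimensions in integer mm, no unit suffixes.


translate([430, 431, 402]) cube([2074, 383, 49]);
translate([430, 431, 0]) cube([75, 75, 402]);
translate([430, 739, 0]) cube([75, 75, 402]);
translate([2429, 431, 0]) cube([75, 75, 402]);
translate([2429, 739, 0]) cube([75, 75, 402]);


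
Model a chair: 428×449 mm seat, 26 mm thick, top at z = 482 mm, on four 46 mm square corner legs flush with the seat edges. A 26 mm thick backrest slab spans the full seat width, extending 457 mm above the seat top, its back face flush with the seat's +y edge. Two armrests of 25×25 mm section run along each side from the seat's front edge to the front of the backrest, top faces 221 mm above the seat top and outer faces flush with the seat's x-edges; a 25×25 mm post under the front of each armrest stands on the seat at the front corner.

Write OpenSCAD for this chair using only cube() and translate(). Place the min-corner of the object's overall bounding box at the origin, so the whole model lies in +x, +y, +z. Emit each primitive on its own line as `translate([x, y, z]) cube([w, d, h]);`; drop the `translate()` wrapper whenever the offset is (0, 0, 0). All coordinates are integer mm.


// leg_h = 482 - 26 = 456
// arm post h = 221 - 25 = 196
translate([0, 0, 456]) cube([428, 449, 26]);
cube([46, 46, 456]);
translate([382, 0, 0]) cube([46, 46, 456]);
translate([0, 403, 0]) cube([46, 46, 456]);
translate([382, 403, 0]) cube([46, 46, 456]);
translate([0, 423, 482]) cube([428, 26, 457]);
translate([0, 0, 678]) cube([25, 423, 25]);
translate([403, 0, 678]) cube([25, 423, 25]);
translate([0, 0, 482]) cube([25, 25, 196]);
translate([403, 0, 482]) cube([25, 25, 196]);


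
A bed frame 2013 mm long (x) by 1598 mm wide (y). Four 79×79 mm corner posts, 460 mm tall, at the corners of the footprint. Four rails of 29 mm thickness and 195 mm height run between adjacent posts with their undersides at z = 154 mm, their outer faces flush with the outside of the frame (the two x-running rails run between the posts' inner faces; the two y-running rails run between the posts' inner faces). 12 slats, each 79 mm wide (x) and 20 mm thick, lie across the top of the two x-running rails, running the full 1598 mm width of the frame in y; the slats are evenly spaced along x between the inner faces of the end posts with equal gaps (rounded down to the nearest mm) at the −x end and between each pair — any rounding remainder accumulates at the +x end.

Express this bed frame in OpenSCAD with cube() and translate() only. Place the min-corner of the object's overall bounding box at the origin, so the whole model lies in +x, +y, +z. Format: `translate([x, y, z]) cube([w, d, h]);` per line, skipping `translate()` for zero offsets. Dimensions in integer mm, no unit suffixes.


cube([79, 79, 460]);
translate([0, 1519, 0]) cube([79, 79, 460]);
translate([1934, 0, 0]) cube([79, 79, 460]);
translate([1934, 1519, 0]) cube([79, 79, 460]);
translate([79, 0, 154]) cube([1855, 29, 195]);
translate([79, 1569, 154]) cube([1855, 29, 195]);
translate([0, 79, 154]) cube([29, 1440, 195]);
translate([1984, 79, 154]) cube([29, 1440, 195]);
translate([148, 0, 349]) cube([79, 1598, 20]);
translate([296, 0, 349]) cube([79, 1598, 20]);
translate([444, 0, 349]) cube([79, 1598, 20]);
translate([592, 0, 349]) cube([79, 1598, 20]);
translate([740, 0, 349]) cube([79, 1598, 20]);
translate([888, 0, 349]) cube([79, 1598, 20]);
translate([1036, 0, 349]) cube([79, 1598, 20]);
translate([1184, 0, 349]) cube([79, 1598, 20]);
translate([1332, 0, 349]) cube([79, 1598, 20]);
translate([1480, 0, 349]) cube([79, 1598, 20]);
translate([1628, 0, 349]) cube([79, 1598, 20]);
translate([1776, 0, 349]) cube([79, 1598, 20]);


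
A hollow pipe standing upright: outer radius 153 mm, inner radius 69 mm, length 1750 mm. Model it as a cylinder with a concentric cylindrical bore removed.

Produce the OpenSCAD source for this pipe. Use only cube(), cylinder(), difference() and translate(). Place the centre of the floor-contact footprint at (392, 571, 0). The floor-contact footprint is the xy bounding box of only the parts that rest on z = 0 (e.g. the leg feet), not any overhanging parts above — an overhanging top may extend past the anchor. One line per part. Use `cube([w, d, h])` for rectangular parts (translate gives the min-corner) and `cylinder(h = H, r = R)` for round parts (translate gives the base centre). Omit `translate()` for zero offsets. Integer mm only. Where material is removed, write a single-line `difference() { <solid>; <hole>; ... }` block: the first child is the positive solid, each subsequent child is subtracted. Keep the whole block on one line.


difference() { translate([392, 571, 0]) cylinder(h = 1750, r = 153); translate([392, 571, 0]) cylinder(h = 1750, r = 69); }


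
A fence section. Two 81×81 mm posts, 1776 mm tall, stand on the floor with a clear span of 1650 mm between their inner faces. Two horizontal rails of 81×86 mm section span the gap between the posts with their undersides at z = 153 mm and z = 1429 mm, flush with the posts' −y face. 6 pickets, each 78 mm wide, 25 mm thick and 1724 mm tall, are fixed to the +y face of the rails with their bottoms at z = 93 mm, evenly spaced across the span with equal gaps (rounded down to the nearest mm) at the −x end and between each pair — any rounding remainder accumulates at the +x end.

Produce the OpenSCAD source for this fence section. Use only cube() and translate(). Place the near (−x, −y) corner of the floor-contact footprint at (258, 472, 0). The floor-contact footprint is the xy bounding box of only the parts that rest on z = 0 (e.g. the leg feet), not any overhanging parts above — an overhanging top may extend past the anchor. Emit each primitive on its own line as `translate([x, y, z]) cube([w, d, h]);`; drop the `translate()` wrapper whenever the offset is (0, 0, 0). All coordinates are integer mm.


translate([258, 472, 0]) cube([81, 81, 1776]);
translate([1989, 472, 0]) cube([81, 81, 1776]);
translate([339, 472, 153]) cube([1650, 81, 86]);
translate([339, 472, 1429]) cube([1650, 81, 86]);
translate([507, 553, 93]) cube([78, 25, 1724]);
translate([753, 553, 93]) cube([78, 25, 1724]);
translate([999, 553, 93]) cube([78, 25, 1724]);
translate([1245, 553, 93]) cube([78, 25, 1724]);
translate([1491, 553, 93]) cube([78, 25, 1724]);
translate([1737, 553, 93]) cube([78, 25, 1724]);


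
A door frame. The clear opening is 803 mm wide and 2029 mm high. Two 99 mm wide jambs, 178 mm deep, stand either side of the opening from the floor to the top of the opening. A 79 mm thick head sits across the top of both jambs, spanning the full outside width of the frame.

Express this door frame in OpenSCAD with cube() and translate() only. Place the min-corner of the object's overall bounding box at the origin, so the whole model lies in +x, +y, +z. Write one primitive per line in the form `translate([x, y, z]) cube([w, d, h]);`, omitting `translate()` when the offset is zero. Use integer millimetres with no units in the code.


cube([99, 178, 2029]);
translate([902, 0, 0]) cube([99, 178, 2029]);
translate([0, 0, 2029]) cube([1001, 178, 79]);


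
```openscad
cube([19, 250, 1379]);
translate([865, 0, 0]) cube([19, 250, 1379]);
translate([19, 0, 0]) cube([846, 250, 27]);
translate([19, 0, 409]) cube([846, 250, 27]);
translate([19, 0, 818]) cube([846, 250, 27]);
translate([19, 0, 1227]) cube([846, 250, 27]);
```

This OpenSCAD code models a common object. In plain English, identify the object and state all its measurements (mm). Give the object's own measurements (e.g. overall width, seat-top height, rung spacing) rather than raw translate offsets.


An open bookshelf. Two side panels, each 19 mm thick, 250 mm deep and 1379 mm tall, stand 884 mm apart (outside-to-outside). Between them sit 4 shelves, each 27 mm thick and 250 mm deep, spanning the full gap between the sides. The bottom shelf rests on the floor (its underside at z = 0) and the clear gap between one shelf's top and the next shelf's underside is 382 mm.


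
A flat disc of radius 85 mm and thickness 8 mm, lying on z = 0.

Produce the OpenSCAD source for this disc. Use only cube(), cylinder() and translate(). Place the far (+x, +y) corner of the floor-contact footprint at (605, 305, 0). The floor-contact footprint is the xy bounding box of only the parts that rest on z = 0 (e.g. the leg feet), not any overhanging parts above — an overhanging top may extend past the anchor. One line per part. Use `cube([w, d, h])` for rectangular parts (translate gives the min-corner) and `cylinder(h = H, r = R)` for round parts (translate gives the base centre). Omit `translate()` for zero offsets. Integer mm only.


translate([520, 220, 0]) cylinder(h = 8, r = 85);


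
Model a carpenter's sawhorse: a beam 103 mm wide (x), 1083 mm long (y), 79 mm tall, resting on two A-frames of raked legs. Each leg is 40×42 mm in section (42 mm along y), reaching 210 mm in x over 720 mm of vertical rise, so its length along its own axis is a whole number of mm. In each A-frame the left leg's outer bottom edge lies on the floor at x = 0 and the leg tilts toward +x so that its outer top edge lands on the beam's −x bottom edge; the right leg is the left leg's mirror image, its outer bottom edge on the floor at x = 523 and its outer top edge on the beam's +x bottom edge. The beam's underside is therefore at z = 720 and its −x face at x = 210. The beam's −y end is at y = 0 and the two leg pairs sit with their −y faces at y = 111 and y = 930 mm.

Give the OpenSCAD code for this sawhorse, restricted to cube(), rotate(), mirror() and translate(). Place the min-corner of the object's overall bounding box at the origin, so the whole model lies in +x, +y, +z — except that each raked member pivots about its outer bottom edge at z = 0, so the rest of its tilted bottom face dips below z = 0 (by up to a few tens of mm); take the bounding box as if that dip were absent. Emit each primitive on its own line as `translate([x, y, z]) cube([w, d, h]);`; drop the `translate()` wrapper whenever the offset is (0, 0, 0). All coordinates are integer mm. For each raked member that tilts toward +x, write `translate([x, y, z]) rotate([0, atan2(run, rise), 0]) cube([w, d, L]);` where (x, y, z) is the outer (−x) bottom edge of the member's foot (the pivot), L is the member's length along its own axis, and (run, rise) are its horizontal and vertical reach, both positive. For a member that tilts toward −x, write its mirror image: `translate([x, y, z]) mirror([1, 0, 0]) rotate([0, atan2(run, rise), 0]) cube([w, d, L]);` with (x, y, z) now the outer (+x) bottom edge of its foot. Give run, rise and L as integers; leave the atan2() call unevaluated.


translate([210, 0, 720]) cube([103, 1083, 79]);
translate([0, 111, 0]) rotate([0, atan2(210, 720), 0]) cube([40, 42, 750]);
translate([523, 111, 0]) mirror([1, 0, 0]) rotate([0, atan2(210, 720), 0]) cube([40, 42, 750]);
translate([0, 930, 0]) rotate([0, atan2(210, 720), 0]) cube([40, 42, 750]);
translate([523, 930, 0]) mirror([1, 0, 0]) rotate([0, atan2(210, 720), 0]) cube([40, 42, 750]);


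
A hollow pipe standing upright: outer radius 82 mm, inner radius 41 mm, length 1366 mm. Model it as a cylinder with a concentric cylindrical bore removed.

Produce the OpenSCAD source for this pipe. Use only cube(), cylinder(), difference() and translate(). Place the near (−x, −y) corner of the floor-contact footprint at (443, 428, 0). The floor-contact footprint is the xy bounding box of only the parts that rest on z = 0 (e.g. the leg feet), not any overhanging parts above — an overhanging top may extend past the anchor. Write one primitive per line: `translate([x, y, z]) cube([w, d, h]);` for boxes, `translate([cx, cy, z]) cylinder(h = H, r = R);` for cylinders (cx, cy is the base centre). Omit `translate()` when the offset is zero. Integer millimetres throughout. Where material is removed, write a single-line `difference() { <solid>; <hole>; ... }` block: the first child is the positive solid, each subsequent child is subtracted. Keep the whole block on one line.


difference() { translate([525, 510, 0]) cylinder(h = 1366, r = 82); translate([525, 510, 0]) cylinder(h = 1366, r = 41); }


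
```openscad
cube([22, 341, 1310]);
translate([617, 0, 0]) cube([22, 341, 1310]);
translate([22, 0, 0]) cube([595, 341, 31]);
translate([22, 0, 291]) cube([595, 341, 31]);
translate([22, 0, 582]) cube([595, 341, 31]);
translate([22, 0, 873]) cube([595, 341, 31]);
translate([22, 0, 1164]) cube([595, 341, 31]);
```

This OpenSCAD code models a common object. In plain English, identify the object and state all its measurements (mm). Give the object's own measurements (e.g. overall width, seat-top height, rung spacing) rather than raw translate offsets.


An open bookshelf. Two side panels, each 22 mm thick, 341 mm deep and 1310 mm tall, stand 639 mm apart (outside-to-outside). Between them sit 5 shelves, each 31 mm thick and 341 mm deep, spanning the full gap between the sides. The bottom shelf rests on the floor (its underside at z = 0) and the clear gap between one shelf's top and the next shelf's underside is 260 mm.


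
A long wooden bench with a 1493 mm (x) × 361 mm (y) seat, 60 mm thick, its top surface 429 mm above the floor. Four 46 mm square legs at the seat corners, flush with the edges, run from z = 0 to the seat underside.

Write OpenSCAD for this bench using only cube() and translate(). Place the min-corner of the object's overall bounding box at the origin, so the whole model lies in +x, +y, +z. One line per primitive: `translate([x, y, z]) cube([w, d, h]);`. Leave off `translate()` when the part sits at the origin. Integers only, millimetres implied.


translate([0, 0, 369]) cube([1493, 361, 60]);
cube([46, 46, 369]);
translate([0, 315, 0]) cube([46, 46, 369]);
translate([1447, 0, 0]) cube([46, 46, 369]);
translate([1447, 315, 0]) cube([46, 46, 369]);


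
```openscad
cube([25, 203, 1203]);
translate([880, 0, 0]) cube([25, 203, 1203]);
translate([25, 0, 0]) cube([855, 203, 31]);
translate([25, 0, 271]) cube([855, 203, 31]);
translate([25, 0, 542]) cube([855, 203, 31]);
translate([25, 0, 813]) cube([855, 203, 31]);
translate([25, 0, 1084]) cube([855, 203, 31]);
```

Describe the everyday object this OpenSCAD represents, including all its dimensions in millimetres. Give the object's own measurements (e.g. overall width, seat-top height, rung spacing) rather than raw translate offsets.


An open bookshelf. Two side panels, each 25 mm thick, 203 mm deep and 1203 mm tall, stand 905 mm apart (outside-to-outside). Between them sit 5 shelves, each 31 mm thick and 203 mm deep, spanning the full gap between the sides. The bottom shelf rests on the floor (its underside at z = 0) and the clear gap between one shelf's top and the next shelf's underside is 240 mm.


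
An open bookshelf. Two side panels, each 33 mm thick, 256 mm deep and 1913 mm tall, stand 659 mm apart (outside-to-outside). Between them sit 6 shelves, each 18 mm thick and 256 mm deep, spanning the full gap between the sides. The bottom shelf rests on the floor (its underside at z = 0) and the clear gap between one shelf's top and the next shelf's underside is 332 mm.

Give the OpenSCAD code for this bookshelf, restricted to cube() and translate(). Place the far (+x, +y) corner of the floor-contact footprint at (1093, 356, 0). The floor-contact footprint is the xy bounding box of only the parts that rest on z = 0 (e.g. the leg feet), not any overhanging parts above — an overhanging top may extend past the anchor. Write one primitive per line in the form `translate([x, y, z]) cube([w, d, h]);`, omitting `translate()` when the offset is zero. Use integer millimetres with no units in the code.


translate([434, 100, 0]) cube([33, 256, 1913]);
translate([1060, 100, 0]) cube([33, 256, 1913]);
translate([467, 100, 0]) cube([593, 256, 18]);
translate([467, 100, 350]) cube([593, 256, 18]);
translate([467, 100, 700]) cube([593, 256, 18]);
translate([467, 100, 1050]) cube([593, 256, 18]);
translate([467, 100, 1400]) cube([593, 256, 18]);
translate([467, 100, 1750]) cube([593, 256, 18]);


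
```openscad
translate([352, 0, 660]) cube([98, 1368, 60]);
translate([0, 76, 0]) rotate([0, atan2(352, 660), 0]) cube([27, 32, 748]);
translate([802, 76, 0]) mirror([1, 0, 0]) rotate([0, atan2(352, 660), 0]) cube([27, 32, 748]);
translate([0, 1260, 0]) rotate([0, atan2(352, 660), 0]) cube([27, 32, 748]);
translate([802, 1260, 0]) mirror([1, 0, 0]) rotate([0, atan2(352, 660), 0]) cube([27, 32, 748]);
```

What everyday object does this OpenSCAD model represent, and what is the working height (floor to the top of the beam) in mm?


A sawhorse. The overall height is 720 mm.

A beam across two mirrored pairs of raked legs — a sawhorse. The beam's underside is at z = 660 (matching the legs' vertical rise in atan2(352, 660)) and the beam is 60 mm tall, so its top is at 660 + 60 = 720 mm. The raked legs top out at the beam's underside, so that is the highest point.


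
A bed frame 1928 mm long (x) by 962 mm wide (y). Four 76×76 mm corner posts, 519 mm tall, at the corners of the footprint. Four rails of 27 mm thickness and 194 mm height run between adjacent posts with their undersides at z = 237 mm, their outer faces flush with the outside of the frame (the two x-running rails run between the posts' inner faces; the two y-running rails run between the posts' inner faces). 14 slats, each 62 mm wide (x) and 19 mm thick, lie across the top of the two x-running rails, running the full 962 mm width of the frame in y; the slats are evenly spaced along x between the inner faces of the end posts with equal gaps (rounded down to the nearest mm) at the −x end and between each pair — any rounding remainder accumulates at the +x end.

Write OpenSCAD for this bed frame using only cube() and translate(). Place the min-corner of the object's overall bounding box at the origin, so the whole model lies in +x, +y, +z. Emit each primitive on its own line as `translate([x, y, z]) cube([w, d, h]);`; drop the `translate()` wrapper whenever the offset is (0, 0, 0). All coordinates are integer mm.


cube([76, 76, 519]);
translate([0, 886, 0]) cube([76, 76, 519]);
translate([1852, 0, 0]) cube([76, 76, 519]);
translate([1852, 886, 0]) cube([76, 76, 519]);
translate([76, 0, 237]) cube([1776, 27, 194]);
translate([76, 935, 237]) cube([1776, 27, 194]);
translate([0, 76, 237]) cube([27, 810, 194]);
translate([1901, 76, 237]) cube([27, 810, 194]);
translate([136, 0, 431]) cube([62, 962, 19]);
translate([258, 0, 431]) cube([62, 962, 19]);
translate([380, 0, 431]) cube([62, 962, 19]);
translate([502, 0, 431]) cube([62, 962, 19]);
translate([624, 0, 431]) cube([62, 962, 19]);
translate([746, 0, 431]) cube([62, 962, 19]);
translate([868, 0, 431]) cube([62, 962, 19]);
translate([990, 0, 431]) cube([62, 962, 19]);
translate([1112, 0, 431]) cube([62, 962, 19]);
translate([1234, 0, 431]) cube([62, 962, 19]);
translate([1356, 0, 431]) cube([62, 962, 19]);
translate([1478, 0, 431]) cube([62, 962, 19]);
translate([1600, 0, 431]) cube([62, 962, 19]);
translate([1722, 0, 431]) cube([62, 962, 19]);


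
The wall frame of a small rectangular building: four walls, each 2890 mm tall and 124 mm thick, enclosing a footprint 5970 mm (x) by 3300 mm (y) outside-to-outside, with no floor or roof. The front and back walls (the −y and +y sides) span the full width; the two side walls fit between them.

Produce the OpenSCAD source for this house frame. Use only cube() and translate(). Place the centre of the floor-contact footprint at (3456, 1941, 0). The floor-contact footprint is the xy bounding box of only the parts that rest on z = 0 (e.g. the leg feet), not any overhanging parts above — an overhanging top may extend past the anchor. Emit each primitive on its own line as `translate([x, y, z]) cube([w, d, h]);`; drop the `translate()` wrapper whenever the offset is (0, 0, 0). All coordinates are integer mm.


translate([471, 291, 0]) cube([5970, 124, 2890]);
translate([471, 3467, 0]) cube([5970, 124, 2890]);
translate([471, 415, 0]) cube([124, 3052, 2890]);
translate([6317, 415, 0]) cube([124, 3052, 2890]);


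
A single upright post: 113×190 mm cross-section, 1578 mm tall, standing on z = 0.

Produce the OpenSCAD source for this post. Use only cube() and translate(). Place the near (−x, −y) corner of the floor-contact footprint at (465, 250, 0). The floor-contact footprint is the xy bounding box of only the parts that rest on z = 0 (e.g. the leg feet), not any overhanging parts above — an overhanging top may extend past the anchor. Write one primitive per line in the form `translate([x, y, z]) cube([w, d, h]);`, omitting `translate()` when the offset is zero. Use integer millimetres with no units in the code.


translate([465, 250, 0]) cube([113, 190, 1578]);


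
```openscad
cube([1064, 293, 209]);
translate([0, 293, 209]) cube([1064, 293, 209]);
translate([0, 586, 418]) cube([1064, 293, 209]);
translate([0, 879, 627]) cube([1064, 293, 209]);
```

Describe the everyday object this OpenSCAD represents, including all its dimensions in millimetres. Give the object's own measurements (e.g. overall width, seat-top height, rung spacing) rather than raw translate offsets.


A straight staircase of 4 solid steps. Each step is 1064 mm wide (x), 293 mm deep (y, the going) and 209 mm tall (the rise). The first step rests on the floor; each subsequent step sits one going further in +y and one rise higher in +z, directly behind and above the previous step with no overlap.


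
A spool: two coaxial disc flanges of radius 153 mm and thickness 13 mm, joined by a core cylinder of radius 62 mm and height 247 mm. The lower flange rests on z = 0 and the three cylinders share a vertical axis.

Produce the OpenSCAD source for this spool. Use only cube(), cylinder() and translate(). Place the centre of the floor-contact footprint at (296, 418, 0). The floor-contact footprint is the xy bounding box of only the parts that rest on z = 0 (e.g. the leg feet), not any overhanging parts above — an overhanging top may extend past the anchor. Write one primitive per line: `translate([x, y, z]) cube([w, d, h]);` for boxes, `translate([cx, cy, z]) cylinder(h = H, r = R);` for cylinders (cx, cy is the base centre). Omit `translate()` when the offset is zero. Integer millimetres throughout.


translate([296, 418, 0]) cylinder(h = 13, r = 153);
translate([296, 418, 13]) cylinder(h = 247, r = 62);
translate([296, 418, 260]) cylinder(h = 13, r = 153);


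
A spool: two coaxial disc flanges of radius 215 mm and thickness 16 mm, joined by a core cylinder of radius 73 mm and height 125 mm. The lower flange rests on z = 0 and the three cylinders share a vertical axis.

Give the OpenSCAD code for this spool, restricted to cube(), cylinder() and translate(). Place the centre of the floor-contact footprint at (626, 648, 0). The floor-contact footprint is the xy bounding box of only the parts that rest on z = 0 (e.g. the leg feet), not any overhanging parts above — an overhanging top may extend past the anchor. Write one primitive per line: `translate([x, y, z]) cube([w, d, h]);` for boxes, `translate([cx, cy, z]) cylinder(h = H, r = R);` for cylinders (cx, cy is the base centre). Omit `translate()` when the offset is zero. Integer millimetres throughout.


translate([626, 648, 0]) cylinder(h = 16, r = 215);
translate([626, 648, 16]) cylinder(h = 125, r = 73);
translate([626, 648, 141]) cylinder(h = 16, r = 215);


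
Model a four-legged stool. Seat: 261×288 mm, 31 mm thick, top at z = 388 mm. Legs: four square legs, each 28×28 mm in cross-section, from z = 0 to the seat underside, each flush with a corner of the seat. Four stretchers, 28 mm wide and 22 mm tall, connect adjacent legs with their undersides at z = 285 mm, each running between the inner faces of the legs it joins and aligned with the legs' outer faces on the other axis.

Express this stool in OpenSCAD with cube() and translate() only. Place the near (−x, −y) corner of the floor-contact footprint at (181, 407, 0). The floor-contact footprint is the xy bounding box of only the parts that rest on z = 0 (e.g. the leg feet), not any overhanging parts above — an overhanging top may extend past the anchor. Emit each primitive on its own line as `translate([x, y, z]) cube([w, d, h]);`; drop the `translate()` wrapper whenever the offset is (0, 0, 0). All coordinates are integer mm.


// leg_h = 388 - 31 = 357
// stretcher span = 261 - 2*28 = 205
translate([181, 407, 357]) cube([261, 288, 31]);
translate([181, 407, 0]) cube([28, 28, 357]);
translate([414, 407, 0]) cube([28, 28, 357]);
translate([181, 667, 0]) cube([28, 28, 357]);
translate([414, 667, 0]) cube([28, 28, 357]);
translate([209, 407, 285]) cube([205, 28, 22]);
translate([209, 667, 285]) cube([205, 28, 22]);
translate([181, 435, 285]) cube([28, 232, 22]);
translate([414, 435, 285]) cube([28, 232, 22]);


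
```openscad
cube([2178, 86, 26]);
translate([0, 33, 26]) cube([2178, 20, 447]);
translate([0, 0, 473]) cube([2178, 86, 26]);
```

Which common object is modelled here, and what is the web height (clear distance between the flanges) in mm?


An I-beam. The web height is 447 mm.

Two wide flanges with a thin centred web — an I-beam. Overall 499 mm minus two 26 mm flanges gives a web of 499 − 2·26 = 447 mm.


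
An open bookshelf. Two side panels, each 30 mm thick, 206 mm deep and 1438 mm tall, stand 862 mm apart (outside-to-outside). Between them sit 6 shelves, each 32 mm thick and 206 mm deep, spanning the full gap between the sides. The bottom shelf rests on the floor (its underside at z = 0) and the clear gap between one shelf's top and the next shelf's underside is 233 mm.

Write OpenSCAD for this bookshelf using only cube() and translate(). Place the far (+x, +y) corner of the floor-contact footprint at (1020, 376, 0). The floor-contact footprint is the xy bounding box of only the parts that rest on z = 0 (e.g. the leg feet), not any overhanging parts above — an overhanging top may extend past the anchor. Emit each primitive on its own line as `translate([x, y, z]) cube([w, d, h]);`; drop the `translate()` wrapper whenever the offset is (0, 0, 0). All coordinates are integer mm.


translate([158, 170, 0]) cube([30, 206, 1438]);
translate([990, 170, 0]) cube([30, 206, 1438]);
translate([188, 170, 0]) cube([802, 206, 32]);
translate([188, 170, 265]) cube([802, 206, 32]);
translate([188, 170, 530]) cube([802, 206, 32]);
translate([188, 170, 795]) cube([802, 206, 32]);
translate([188, 170, 1060]) cube([802, 206, 32]);
translate([188, 170, 1325]) cube([802, 206, 32]);


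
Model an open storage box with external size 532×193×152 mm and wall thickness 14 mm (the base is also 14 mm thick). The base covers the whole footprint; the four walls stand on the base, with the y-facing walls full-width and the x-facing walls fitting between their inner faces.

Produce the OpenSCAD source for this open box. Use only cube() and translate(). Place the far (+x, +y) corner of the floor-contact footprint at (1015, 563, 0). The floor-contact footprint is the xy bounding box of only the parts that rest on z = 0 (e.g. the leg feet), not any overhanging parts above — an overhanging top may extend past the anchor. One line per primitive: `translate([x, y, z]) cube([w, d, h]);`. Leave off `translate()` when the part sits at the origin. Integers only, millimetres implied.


translate([483, 370, 0]) cube([532, 193, 14]);
translate([483, 370, 14]) cube([532, 14, 138]);
translate([483, 549, 14]) cube([532, 14, 138]);
translate([483, 384, 14]) cube([14, 165, 138]);
translate([1001, 384, 14]) cube([14, 165, 138]);


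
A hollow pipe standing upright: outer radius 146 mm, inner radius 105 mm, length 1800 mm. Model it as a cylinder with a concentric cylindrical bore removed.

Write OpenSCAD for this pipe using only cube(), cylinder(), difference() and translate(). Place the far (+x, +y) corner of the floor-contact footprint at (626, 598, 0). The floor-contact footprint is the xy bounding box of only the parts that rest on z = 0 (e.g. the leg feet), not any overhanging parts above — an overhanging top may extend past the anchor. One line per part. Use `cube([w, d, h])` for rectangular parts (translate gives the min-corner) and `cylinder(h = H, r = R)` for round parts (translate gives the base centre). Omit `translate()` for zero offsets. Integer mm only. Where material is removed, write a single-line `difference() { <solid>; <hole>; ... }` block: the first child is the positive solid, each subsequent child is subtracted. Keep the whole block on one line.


difference() { translate([480, 452, 0]) cylinder(h = 1800, r = 146); translate([480, 452, 0]) cylinder(h = 1800, r = 105); }


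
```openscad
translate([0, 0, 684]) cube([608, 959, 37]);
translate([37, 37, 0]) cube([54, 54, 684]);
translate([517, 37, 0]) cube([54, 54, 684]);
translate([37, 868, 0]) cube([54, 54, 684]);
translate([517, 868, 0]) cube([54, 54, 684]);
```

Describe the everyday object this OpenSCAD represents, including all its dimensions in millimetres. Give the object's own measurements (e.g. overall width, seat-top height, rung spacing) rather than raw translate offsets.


A table: top 608 mm (x) × 959 mm (y), 37 mm thick, upper face at z = 721 mm, on four 54×54 mm square legs, each inset 37 mm from the nearest pair of top edges from z = 0 to the bottom of the top.


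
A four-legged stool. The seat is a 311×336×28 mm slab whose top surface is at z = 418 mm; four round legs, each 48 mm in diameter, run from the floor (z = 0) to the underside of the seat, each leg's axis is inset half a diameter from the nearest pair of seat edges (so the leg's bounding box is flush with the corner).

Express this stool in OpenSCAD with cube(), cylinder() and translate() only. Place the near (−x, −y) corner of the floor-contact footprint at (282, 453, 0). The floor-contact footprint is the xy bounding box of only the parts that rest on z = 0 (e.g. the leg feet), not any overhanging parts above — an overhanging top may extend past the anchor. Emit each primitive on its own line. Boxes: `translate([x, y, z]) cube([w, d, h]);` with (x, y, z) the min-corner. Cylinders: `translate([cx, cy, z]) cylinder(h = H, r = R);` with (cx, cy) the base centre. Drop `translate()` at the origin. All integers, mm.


translate([282, 453, 390]) cube([311, 336, 28]);
translate([306, 477, 0]) cylinder(h = 390, r = 24);
translate([569, 477, 0]) cylinder(h = 390, r = 24);
translate([306, 765, 0]) cylinder(h = 390, r = 24);
translate([569, 765, 0]) cylinder(h = 390, r = 24);


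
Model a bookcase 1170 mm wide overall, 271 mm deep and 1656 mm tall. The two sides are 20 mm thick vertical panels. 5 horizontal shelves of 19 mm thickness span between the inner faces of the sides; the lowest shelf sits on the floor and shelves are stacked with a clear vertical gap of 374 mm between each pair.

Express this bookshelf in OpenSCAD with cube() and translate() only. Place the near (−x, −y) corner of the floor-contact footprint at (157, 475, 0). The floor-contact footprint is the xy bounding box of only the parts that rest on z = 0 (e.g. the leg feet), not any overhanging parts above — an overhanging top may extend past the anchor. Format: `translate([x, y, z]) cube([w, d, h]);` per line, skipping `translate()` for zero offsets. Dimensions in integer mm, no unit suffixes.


translate([157, 475, 0]) cube([20, 271, 1656]);
translate([1307, 475, 0]) cube([20, 271, 1656]);
translate([177, 475, 0]) cube([1130, 271, 19]);
translate([177, 475, 393]) cube([1130, 271, 19]);
translate([177, 475, 786]) cube([1130, 271, 19]);
translate([177, 475, 1179]) cube([1130, 271, 19]);
translate([177, 475, 1572]) cube([1130, 271, 19]);


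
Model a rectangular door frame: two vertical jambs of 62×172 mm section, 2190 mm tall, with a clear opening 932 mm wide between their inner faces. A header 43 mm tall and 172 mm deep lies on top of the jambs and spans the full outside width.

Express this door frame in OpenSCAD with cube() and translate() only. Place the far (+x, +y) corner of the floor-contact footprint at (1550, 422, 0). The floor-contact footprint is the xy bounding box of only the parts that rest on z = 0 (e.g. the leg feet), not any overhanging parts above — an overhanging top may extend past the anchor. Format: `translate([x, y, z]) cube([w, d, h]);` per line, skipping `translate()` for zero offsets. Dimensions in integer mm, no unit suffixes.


translate([494, 250, 0]) cube([62, 172, 2190]);
translate([1488, 250, 0]) cube([62, 172, 2190]);
translate([494, 250, 2190]) cube([1056, 172, 43]);


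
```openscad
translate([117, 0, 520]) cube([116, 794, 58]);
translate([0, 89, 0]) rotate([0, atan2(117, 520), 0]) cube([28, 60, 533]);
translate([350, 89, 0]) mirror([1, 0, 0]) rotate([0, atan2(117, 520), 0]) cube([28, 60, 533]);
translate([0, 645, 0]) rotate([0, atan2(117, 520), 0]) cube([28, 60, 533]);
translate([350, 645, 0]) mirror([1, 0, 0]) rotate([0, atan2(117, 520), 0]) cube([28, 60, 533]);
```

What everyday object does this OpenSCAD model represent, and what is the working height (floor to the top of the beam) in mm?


A sawhorse. The overall height is 578 mm.

A beam across two mirrored pairs of raked legs — a sawhorse. The beam's underside is at z = 520 (matching the legs' vertical rise in atan2(117, 520)) and the beam is 58 mm tall, so its top is at 520 + 58 = 578 mm. The raked legs top out at the beam's underside, so that is the highest point.


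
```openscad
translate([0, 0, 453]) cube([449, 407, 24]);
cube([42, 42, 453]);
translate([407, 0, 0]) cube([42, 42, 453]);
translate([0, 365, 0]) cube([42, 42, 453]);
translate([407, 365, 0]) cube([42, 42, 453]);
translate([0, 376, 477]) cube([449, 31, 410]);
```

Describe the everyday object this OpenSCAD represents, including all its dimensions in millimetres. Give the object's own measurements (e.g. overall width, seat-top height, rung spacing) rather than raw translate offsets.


A chair. The seat is a 449×407×24 mm slab with its top at z = 477 mm, on four 42×42 mm corner legs (flush with the seat edges, standing on z = 0). A flat backrest 31 mm thick, 410 mm tall, spans the full seat width and rises from the seat top along its +y edge, rear face flush with the rear of the seat.


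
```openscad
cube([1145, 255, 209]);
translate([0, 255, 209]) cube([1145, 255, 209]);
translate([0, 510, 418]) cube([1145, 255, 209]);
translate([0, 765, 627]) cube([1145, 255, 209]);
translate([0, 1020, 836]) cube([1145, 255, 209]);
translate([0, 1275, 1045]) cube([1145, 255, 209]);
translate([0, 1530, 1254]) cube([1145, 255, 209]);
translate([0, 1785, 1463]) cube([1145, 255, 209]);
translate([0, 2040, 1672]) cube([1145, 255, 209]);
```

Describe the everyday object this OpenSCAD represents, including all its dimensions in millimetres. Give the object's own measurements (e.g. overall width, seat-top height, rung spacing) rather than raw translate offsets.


A straight staircase of 9 solid steps. Each step is 1145 mm wide (x), 255 mm deep (y, the going) and 209 mm tall (the rise). The first step rests on the floor; each subsequent step sits one going further in +y and one rise higher in +z, directly behind and above the previous step with no overlap.


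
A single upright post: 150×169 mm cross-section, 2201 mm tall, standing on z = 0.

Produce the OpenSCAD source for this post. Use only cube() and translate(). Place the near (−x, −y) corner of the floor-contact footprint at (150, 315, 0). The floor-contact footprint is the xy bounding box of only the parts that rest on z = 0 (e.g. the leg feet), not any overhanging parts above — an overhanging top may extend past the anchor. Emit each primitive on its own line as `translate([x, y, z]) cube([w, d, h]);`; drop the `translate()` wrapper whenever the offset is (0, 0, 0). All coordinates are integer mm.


translate([150, 315, 0]) cube([150, 169, 2201]);


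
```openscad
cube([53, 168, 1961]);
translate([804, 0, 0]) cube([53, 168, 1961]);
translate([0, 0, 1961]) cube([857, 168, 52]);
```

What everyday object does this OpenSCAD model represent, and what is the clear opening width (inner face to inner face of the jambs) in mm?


A door frame. The clear opening width is 751 mm.

Two 1961 mm tall posts with a header on top — a door frame. The left jamb is 53 mm wide at x = 0; the right jamb starts at x = 804. The clear opening is 804 − 53 = 751 mm.


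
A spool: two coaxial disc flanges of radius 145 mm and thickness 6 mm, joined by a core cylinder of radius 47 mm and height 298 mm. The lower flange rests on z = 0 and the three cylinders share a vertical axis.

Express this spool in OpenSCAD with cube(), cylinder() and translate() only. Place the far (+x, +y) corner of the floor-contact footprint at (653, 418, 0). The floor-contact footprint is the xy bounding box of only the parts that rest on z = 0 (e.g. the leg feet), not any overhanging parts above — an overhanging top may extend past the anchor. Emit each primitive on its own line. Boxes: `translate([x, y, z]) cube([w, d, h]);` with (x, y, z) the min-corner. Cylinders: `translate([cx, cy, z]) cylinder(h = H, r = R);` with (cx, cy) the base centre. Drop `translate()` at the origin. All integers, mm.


translate([508, 273, 0]) cylinder(h = 6, r = 145);
translate([508, 273, 6]) cylinder(h = 298, r = 47);
translate([508, 273, 304]) cylinder(h = 6, r = 145);
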